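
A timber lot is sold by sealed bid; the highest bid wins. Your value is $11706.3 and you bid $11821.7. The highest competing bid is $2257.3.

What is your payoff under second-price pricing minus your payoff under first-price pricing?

You have the highest bid, so you win under either rule.
Second-price: pay $2257.3 → payoff $9449.
First-price: pay your own bid $11821.7 → payoff −$115.4.
Difference = $9449 − (−$115.4) = $9564.4.

$9564.4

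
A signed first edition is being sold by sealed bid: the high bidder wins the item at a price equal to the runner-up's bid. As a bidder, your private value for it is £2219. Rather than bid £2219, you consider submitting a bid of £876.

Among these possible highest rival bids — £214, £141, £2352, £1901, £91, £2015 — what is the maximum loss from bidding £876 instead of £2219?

£318

£214: same outcome either way → loss £0.
£141: same outcome either way → loss £0.
£2352: same outcome either way → loss £0.
£1901: truthful gives £318, deviation gives £0 → loss £318.
£91: same outcome either way → loss £0.
£2015: truthful gives £204, deviation gives £0 → loss £204.
Maximum loss: £318.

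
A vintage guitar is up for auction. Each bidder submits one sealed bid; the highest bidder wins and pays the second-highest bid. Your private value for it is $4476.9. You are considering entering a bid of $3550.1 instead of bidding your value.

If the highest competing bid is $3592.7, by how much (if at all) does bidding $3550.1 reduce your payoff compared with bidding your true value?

Bidding your value $4476.9: you win (since $4476.9 > $3592.7) and pay $3592.7. Payoff $884.2.
Bidding $3550.1: you lose. Payoff $0.
The competing bid $3592.7 lies between your shaded bid and your value, so underbidding forfeits an item you could have won at a profitable price.
Loss from deviating = $884.2 − ($0) = $884.2.

$884.2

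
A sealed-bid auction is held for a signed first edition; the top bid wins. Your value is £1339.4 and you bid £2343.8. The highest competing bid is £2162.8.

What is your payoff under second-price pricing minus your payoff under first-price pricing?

£181

You have the highest bid, so you win under either rule.
Second-price: pay £2162.8 → payoff −£823.4.
First-price: pay your own bid £2343.8 → payoff −£1004.4.
Difference = −£823.4 − (−£1004.4) = £181.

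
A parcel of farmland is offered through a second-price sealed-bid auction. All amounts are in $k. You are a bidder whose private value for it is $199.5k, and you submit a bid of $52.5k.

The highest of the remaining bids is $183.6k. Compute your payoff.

$0k

Your bid $52.5k is below the highest competing bid $183.6k, so you lose.
A losing bidder pays nothing and receives nothing: payoff = $0k.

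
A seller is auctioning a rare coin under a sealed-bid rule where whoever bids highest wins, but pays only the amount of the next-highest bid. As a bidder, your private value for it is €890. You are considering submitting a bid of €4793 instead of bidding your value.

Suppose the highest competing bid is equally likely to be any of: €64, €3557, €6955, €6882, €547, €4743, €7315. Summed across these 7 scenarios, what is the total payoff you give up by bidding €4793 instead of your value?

€6520

The deviation costs you only when the competing bid falls strictly between €890 and €4793; elsewhere both bids give the same outcome.
€64: outcomes coincide → loss €0.
€3557: truthful payoff €0, deviation payoff −€2667 → loss €2667.
€6955: outcomes coincide → loss €0.
€6882: outcomes coincide → loss €0.
€547: outcomes coincide → loss €0.
€4743: truthful payoff €0, deviation payoff −€3853 → loss €3853.
€7315: outcomes coincide → loss €0.
Total loss = €2667 + €3853 = €6520.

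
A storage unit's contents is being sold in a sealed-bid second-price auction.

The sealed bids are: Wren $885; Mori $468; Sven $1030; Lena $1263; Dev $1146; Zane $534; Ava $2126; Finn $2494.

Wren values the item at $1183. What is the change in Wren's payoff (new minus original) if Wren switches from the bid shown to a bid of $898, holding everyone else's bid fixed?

$0

The highest bid among the other bidders is $2494; Wren's bid doesn't change that.
Original bid $885: Wren is not highest (top rival bid is $2494); payoff $0.
Alternative bid $898: Wren is not highest (top rival bid is $2494); payoff $0.
Change in payoff = $0 − ($0) = $0.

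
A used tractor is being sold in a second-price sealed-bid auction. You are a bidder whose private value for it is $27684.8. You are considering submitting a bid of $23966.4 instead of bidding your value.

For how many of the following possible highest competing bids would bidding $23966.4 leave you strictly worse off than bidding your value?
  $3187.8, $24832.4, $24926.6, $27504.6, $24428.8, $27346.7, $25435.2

6

The deviation hurts exactly when the highest competing bid lies strictly between $23966.4 and $27684.8 — underbidding then forfeits a profitable win.
$3187.8: below both → same outcome either way.
$24832.4: inside the interval → strictly worse (loss $2852.4).
$24926.6: inside the interval → strictly worse (loss $2758.2).
$27504.6: inside the interval → strictly worse (loss $180.2).
$24428.8: inside the interval → strictly worse (loss $3256).
$27346.7: inside the interval → strictly worse (loss $338.1).
$25435.2: inside the interval → strictly worse (loss $2249.6).
Count: 6.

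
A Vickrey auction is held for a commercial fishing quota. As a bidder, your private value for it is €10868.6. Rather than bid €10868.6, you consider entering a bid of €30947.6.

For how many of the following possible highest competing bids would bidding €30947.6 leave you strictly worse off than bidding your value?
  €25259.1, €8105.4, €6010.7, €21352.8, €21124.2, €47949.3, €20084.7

The deviation hurts exactly when the highest competing bid lies strictly between €10868.6 and €30947.6 — overbidding then wins at a price above your value.
€25259.1: inside the interval → strictly worse (loss €14390.5).
€8105.4: below both → same outcome either way.
€6010.7: below both → same outcome either way.
€21352.8: inside the interval → strictly worse (loss €10484.2).
€21124.2: inside the interval → strictly worse (loss €10255.6).
€47949.3: above both → same outcome either way.
€20084.7: inside the interval → strictly worse (loss €9216.1).
Count: 4.

4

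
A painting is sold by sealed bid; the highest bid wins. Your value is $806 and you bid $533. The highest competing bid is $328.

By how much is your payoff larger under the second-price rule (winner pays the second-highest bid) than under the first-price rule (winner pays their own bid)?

$205

You have the highest bid, so you win under either rule.
Second-price: pay $328 → payoff $478.
First-price: pay your own bid $533 → payoff $273.
Difference = $478 − ($273) = $205.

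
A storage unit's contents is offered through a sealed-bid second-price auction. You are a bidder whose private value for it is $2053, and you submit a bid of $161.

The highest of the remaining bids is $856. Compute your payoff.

$0

Your bid $161 is below the highest competing bid $856, so you lose.
A losing bidder pays nothing and receives nothing: payoff = $0.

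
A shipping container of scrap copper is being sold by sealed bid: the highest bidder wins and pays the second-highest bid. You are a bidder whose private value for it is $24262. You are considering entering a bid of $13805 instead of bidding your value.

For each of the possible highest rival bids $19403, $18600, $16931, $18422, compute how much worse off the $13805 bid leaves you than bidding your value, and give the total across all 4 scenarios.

The deviation costs you only when the competing bid falls strictly between $13805 and $24262; elsewhere both bids give the same outcome.
$19403: truthful payoff $4859, deviation payoff $0 → loss $4859.
$18600: truthful payoff $5662, deviation payoff $0 → loss $5662.
$16931: truthful payoff $7331, deviation payoff $0 → loss $7331.
$18422: truthful payoff $5840, deviation payoff $0 → loss $5840.
Total loss = $4859 + $5662 + $7331 + $5840 = $23692.

$23692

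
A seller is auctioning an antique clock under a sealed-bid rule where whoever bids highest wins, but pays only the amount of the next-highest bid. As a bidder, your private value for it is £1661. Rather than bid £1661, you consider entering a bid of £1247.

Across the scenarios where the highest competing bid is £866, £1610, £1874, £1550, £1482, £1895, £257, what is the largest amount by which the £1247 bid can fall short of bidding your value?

£866: same outcome either way → loss £0.
£1610: truthful gives £51, deviation gives £0 → loss £51.
£1874: same outcome either way → loss £0.
£1550: truthful gives £111, deviation gives £0 → loss £111.
£1482: truthful gives £179, deviation gives £0 → loss £179.
£1895: same outcome either way → loss £0.
£257: same outcome either way → loss £0.
Maximum loss: £179.

£179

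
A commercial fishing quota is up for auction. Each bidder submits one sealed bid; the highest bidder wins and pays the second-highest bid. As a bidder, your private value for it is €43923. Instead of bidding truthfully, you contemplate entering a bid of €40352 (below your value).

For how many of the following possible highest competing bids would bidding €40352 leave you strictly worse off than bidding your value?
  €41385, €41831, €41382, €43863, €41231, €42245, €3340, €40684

7

The deviation hurts exactly when the highest competing bid lies strictly between €40352 and €43923 — underbidding then forfeits a profitable win.
€41385: inside the interval → strictly worse (loss €2538).
€41831: inside the interval → strictly worse (loss €2092).
€41382: inside the interval → strictly worse (loss €2541).
€43863: inside the interval → strictly worse (loss €60).
€41231: inside the interval → strictly worse (loss €2692).
€42245: inside the interval → strictly worse (loss €1678).
€3340: below both → same outcome either way.
€40684: inside the interval → strictly worse (loss €3239).
Count: 7.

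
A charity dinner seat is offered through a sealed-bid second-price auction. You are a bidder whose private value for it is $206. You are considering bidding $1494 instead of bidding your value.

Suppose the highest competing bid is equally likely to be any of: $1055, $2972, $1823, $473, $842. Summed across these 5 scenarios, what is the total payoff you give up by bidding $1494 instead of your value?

$1752

The deviation costs you only when the competing bid falls strictly between $206 and $1494; elsewhere both bids give the same outcome.
$1055: truthful payoff $0, deviation payoff −$849 → loss $849.
$2972: outcomes coincide → loss $0.
$1823: outcomes coincide → loss $0.
$473: truthful payoff $0, deviation payoff −$267 → loss $267.
$842: truthful payoff $0, deviation payoff −$636 → loss $636.
Total loss = $849 + $267 + $636 = $1752.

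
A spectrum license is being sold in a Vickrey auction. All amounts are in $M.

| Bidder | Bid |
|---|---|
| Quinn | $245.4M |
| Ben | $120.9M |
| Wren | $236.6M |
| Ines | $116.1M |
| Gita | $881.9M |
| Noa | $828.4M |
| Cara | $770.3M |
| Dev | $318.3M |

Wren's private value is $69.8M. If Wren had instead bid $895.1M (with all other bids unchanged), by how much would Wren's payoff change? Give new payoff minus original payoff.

The highest bid among the other bidders is $881.9M; Wren's bid doesn't change that.
Original bid $236.6M: Wren is not highest (top rival bid is $881.9M); payoff $0M.
Alternative bid $895.1M: Wren is highest, pays the top rival bid $881.9M; payoff $69.8M − $881.9M = −$812.1M.
Change in payoff = −$812.1M − ($0M) = −$812.1M.

−$812.1M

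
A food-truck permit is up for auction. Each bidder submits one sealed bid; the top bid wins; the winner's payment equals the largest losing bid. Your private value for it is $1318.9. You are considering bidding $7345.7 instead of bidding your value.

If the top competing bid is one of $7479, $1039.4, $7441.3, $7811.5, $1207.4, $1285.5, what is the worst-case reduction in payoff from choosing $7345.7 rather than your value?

$7479: same outcome either way → loss $0.
$1039.4: same outcome either way → loss $0.
$7441.3: same outcome either way → loss $0.
$7811.5: same outcome either way → loss $0.
$1207.4: same outcome either way → loss $0.
$1285.5: same outcome either way → loss $0.
Maximum loss: $0.

$0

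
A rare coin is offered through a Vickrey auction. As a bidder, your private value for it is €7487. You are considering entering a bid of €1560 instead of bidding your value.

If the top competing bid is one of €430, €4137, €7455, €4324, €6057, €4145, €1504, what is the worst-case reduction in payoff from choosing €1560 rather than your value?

€430: same outcome either way → loss €0.
€4137: truthful gives €3350, deviation gives €0 → loss €3350.
€7455: truthful gives €32, deviation gives €0 → loss €32.
€4324: truthful gives €3163, deviation gives €0 → loss €3163.
€6057: truthful gives €1430, deviation gives €0 → loss €1430.
€4145: truthful gives €3342, deviation gives €0 → loss €3342.
€1504: same outcome either way → loss €0.
Maximum loss: €3350.

€3350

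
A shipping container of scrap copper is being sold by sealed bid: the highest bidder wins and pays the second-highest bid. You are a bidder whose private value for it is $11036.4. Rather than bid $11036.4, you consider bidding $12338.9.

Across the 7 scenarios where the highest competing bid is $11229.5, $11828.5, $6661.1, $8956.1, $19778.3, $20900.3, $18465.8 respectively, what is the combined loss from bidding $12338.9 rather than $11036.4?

The deviation costs you only when the competing bid falls strictly between $11036.4 and $12338.9; elsewhere both bids give the same outcome.
$11229.5: truthful payoff $0, deviation payoff −$193.1 → loss $193.1.
$11828.5: truthful payoff $0, deviation payoff −$792.1 → loss $792.1.
$6661.1: outcomes coincide → loss $0.
$8956.1: outcomes coincide → loss $0.
$19778.3: outcomes coincide → loss $0.
$20900.3: outcomes coincide → loss $0.
$18465.8: outcomes coincide → loss $0.
Total loss = $193.1 + $792.1 = $985.2.

$985.2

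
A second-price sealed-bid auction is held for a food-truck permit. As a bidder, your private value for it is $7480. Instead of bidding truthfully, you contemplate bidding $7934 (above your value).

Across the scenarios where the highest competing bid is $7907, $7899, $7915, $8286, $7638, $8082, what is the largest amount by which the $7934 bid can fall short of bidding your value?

$435

$7907: truthful gives $0, deviation gives −$427 → loss $427.
$7899: truthful gives $0, deviation gives −$419 → loss $419.
$7915: truthful gives $0, deviation gives −$435 → loss $435.
$8286: same outcome either way → loss $0.
$7638: truthful gives $0, deviation gives −$158 → loss $158.
$8082: same outcome either way → loss $0.
Maximum loss: $435.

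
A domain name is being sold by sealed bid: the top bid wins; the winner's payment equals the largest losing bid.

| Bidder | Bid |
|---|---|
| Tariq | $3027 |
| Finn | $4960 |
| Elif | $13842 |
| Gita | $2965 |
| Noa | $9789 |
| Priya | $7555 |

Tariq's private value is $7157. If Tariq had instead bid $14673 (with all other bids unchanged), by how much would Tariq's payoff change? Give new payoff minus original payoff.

−$6685

The highest bid among the other bidders is $13842; Tariq's bid doesn't change that.
Original bid $3027: Tariq is not highest (top rival bid is $13842); payoff $0.
Alternative bid $14673: Tariq is highest, pays the top rival bid $13842; payoff $7157 − $13842 = −$6685.
Change in payoff = −$6685 − ($0) = −$6685.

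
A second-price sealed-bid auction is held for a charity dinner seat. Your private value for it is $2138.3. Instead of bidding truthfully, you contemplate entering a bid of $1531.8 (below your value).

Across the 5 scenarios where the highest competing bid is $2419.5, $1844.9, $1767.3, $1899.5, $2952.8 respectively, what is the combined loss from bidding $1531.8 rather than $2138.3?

The deviation costs you only when the competing bid falls strictly between $1531.8 and $2138.3; elsewhere both bids give the same outcome.
$2419.5: outcomes coincide → loss $0.
$1844.9: truthful payoff $293.4, deviation payoff $0 → loss $293.4.
$1767.3: truthful payoff $371, deviation payoff $0 → loss $371.
$1899.5: truthful payoff $238.8, deviation payoff $0 → loss $238.8.
$2952.8: outcomes coincide → loss $0.
Total loss = $293.4 + $371 + $238.8 = $903.2.
Truthful bidding weakly dominates here: raising your bid can only win items priced above your value, and lowering it can only forfeit items priced below.

$903.2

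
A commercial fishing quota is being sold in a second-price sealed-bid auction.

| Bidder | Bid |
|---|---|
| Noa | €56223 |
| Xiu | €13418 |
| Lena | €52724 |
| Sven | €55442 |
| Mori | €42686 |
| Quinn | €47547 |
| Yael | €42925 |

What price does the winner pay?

€55442

Highest bid: Noa at €56223, so Noa wins.
Second-highest bid: Sven at €55442 — that is the price the winner pays.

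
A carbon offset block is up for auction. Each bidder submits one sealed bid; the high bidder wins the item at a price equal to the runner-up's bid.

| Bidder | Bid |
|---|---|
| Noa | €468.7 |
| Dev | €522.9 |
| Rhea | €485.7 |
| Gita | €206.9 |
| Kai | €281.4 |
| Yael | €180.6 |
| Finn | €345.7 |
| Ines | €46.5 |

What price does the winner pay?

Highest bid: Dev at €522.9, so Dev wins.
Second-highest bid: Rhea at €485.7 — that is the price the winner pays.

€485.7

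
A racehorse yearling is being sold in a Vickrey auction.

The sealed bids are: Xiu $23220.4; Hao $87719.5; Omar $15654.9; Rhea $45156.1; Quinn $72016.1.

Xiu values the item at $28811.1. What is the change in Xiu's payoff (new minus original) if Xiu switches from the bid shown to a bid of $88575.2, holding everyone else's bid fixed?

The highest bid among the other bidders is $87719.5; Xiu's bid doesn't change that.
Original bid $23220.4: Xiu is not highest (top rival bid is $87719.5); payoff $0.
Alternative bid $88575.2: Xiu is highest, pays the top rival bid $87719.5; payoff $28811.1 − $87719.5 = −$58908.4.
Change in payoff = −$58908.4 − ($0) = −$58908.4.

−$58908.4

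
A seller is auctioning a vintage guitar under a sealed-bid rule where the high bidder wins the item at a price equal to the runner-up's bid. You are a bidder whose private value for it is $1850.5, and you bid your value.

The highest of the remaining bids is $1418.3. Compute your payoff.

Your bid $1850.5 exceeds the highest competing bid $1418.3, so you win.
In a second-price auction the winner pays the second-highest bid, $1418.3.
Payoff = value − price = $1850.5 − $1418.3 = $432.2.

$432.2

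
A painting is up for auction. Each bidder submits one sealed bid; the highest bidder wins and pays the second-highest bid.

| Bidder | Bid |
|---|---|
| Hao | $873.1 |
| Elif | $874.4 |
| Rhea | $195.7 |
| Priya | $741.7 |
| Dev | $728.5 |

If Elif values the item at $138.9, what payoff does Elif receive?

−$734.2

Highest bid: Elif at $874.4, so Elif wins.
Second-highest bid: Hao at $873.1 — that is the price the winner pays.
Elif's payoff = value − price = $138.9 − $873.1 = −$734.2.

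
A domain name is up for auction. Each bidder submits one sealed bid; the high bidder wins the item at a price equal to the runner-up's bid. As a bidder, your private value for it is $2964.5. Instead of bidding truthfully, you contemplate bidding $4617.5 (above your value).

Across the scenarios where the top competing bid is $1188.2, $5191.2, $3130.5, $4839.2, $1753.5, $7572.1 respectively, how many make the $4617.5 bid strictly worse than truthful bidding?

1

The deviation hurts exactly when the highest competing bid lies strictly between $2964.5 and $4617.5 — overbidding then wins at a price above your value.
$1188.2: below both → same outcome either way.
$5191.2: above both → same outcome either way.
$3130.5: inside the interval → strictly worse (loss $166).
$4839.2: above both → same outcome either way.
$1753.5: below both → same outcome either way.
$7572.1: above both → same outcome either way.
Count: 1.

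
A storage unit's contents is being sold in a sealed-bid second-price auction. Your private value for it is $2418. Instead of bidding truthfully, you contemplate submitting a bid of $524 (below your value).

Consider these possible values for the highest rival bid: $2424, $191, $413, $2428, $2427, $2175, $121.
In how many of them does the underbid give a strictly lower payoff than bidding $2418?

The deviation hurts exactly when the highest competing bid lies strictly between $524 and $2418 — underbidding then forfeits a profitable win.
$2424: above both → same outcome either way.
$191: below both → same outcome either way.
$413: below both → same outcome either way.
$2428: above both → same outcome either way.
$2427: above both → same outcome either way.
$2175: inside the interval → strictly worse (loss $243).
$121: below both → same outcome either way.
Count: 1.

1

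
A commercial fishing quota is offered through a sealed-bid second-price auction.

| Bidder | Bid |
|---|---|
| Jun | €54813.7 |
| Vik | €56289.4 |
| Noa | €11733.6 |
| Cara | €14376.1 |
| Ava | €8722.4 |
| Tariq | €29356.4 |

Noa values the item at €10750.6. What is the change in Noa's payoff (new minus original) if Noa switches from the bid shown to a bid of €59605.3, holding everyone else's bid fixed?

The highest bid among the other bidders is €56289.4; Noa's bid doesn't change that.
Original bid €11733.6: Noa is not highest (top rival bid is €56289.4); payoff €0.
Alternative bid €59605.3: Noa is highest, pays the top rival bid €56289.4; payoff €10750.6 − €56289.4 = −€45538.8.
Change in payoff = −€45538.8 − (€0) = −€45538.8.

−€45538.8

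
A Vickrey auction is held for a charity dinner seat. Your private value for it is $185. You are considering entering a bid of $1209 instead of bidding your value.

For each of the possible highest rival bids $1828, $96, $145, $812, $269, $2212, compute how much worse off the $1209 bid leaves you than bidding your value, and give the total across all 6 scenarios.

$711

The deviation costs you only when the competing bid falls strictly between $185 and $1209; elsewhere both bids give the same outcome.
$1828: outcomes coincide → loss $0.
$96: outcomes coincide → loss $0.
$145: outcomes coincide → loss $0.
$812: truthful payoff $0, deviation payoff −$627 → loss $627.
$269: truthful payoff $0, deviation payoff −$84 → loss $84.
$2212: outcomes coincide → loss $0.
Total loss = $627 + $84 = $711.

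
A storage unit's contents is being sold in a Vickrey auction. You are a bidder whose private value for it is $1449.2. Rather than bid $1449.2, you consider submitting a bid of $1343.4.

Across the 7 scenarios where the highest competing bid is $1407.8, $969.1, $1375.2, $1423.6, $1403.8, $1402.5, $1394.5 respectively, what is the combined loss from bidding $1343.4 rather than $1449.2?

$287.8

The deviation costs you only when the competing bid falls strictly between $1343.4 and $1449.2; elsewhere both bids give the same outcome.
$1407.8: truthful payoff $41.4, deviation payoff $0 → loss $41.4.
$969.1: outcomes coincide → loss $0.
$1375.2: truthful payoff $74, deviation payoff $0 → loss $74.
$1423.6: truthful payoff $25.6, deviation payoff $0 → loss $25.6.
$1403.8: truthful payoff $45.4, deviation payoff $0 → loss $45.4.
$1402.5: truthful payoff $46.7, deviation payoff $0 → loss $46.7.
$1394.5: truthful payoff $54.7, deviation payoff $0 → loss $54.7.
Total loss = $41.4 + $74 + $25.6 + $45.4 + $46.7 + $54.7 = $287.8.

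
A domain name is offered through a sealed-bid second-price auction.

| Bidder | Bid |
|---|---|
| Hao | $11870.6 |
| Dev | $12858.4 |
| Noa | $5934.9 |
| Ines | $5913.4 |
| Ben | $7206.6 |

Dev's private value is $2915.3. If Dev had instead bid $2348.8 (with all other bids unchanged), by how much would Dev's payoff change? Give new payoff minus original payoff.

The highest bid among the other bidders is $11870.6; Dev's bid doesn't change that.
Original bid $12858.4: Dev is highest, pays the top rival bid $11870.6; payoff $2915.3 − $11870.6 = −$8955.3.
Alternative bid $2348.8: Dev is not highest (top rival bid is $11870.6); payoff $0.
Change in payoff = $0 − (−$8955.3) = $8955.3.

$8955.3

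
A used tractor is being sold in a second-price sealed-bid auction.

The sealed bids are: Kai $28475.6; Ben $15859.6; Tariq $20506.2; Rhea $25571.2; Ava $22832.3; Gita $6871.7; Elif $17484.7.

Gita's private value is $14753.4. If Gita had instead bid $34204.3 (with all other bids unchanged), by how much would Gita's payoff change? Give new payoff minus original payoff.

The highest bid among the other bidders is $28475.6; Gita's bid doesn't change that.
Original bid $6871.7: Gita is not highest (top rival bid is $28475.6); payoff $0.
Alternative bid $34204.3: Gita is highest, pays the top rival bid $28475.6; payoff $14753.4 − $28475.6 = −$13722.2.
Change in payoff = −$13722.2 − ($0) = −$13722.2.

−$13722.2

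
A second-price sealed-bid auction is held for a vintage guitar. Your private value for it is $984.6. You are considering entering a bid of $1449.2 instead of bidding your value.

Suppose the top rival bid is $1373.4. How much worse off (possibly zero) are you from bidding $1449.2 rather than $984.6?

$388.8

Bidding your value $984.6: you lose (since $984.6 < $1373.4). Payoff $0.
Bidding $1449.2: you win and pay $1373.4. Payoff $984.6 − $1373.4 = −$388.8.
The competing bid $1373.4 lies between your value and your inflated bid, so overbidding wins an item priced above your value.
Loss from deviating = $0 − (−$388.8) = $388.8.
Truthful bidding weakly dominates here: raising your bid can only win items priced above your value, and lowering it can only forfeit items priced below.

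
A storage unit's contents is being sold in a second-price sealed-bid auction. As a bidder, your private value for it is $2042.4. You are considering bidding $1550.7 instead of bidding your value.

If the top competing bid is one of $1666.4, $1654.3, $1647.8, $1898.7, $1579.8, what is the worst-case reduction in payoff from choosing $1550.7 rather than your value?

$1666.4: truthful gives $376, deviation gives $0 → loss $376.
$1654.3: truthful gives $388.1, deviation gives $0 → loss $388.1.
$1647.8: truthful gives $394.6, deviation gives $0 → loss $394.6.
$1898.7: truthful gives $143.7, deviation gives $0 → loss $143.7.
$1579.8: truthful gives $462.6, deviation gives $0 → loss $462.6.
Maximum loss: $462.6.

$462.6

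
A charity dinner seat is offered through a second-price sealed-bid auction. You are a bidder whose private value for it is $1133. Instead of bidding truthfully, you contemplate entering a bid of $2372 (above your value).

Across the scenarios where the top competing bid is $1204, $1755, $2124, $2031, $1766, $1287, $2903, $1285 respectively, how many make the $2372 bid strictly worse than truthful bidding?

The deviation hurts exactly when the highest competing bid lies strictly between $1133 and $2372 — overbidding then wins at a price above your value.
$1204: inside the interval → strictly worse (loss $71).
$1755: inside the interval → strictly worse (loss $622).
$2124: inside the interval → strictly worse (loss $991).
$2031: inside the interval → strictly worse (loss $898).
$1766: inside the interval → strictly worse (loss $633).
$1287: inside the interval → strictly worse (loss $154).
$2903: above both → same outcome either way.
$1285: inside the interval → strictly worse (loss $152).
Count: 7.

7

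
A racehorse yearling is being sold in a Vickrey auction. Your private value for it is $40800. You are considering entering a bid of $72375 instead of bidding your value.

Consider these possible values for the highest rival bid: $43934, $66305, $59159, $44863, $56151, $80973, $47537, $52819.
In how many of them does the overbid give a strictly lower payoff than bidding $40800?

The deviation hurts exactly when the highest competing bid lies strictly between $40800 and $72375 — overbidding then wins at a price above your value.
$43934: inside the interval → strictly worse (loss $3134).
$66305: inside the interval → strictly worse (loss $25505).
$59159: inside the interval → strictly worse (loss $18359).
$44863: inside the interval → strictly worse (loss $4063).
$56151: inside the interval → strictly worse (loss $15351).
$80973: above both → same outcome either way.
$47537: inside the interval → strictly worse (loss $6737).
$52819: inside the interval → strictly worse (loss $12019).
Count: 7.

7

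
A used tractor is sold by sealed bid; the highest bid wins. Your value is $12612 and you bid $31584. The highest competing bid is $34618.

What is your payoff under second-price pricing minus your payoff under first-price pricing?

Your bid $31584 is below $34618, so you lose under either rule.
Payoff is $0 in both cases; difference = $0.

$0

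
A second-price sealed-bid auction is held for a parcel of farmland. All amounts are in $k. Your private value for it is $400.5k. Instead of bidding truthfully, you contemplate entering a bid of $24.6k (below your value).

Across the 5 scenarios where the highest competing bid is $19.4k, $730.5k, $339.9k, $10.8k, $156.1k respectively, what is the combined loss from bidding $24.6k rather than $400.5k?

$305k

The deviation costs you only when the competing bid falls strictly between $24.6k and $400.5k; elsewhere both bids give the same outcome.
$19.4k: outcomes coincide → loss $0k.
$730.5k: outcomes coincide → loss $0k.
$339.9k: truthful payoff $60.6k, deviation payoff $0k → loss $60.6k.
$10.8k: outcomes coincide → loss $0k.
$156.1k: truthful payoff $244.4k, deviation payoff $0k → loss $244.4k.
Total loss = $60.6k + $244.4k = $305k.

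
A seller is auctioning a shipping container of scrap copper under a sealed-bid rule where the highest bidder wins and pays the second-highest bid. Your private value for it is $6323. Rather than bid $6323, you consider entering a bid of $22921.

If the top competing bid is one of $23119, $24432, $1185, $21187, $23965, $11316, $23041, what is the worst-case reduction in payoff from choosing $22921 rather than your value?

$14864

$23119: same outcome either way → loss $0.
$24432: same outcome either way → loss $0.
$1185: same outcome either way → loss $0.
$21187: truthful gives $0, deviation gives −$14864 → loss $14864.
$23965: same outcome either way → loss $0.
$11316: truthful gives $0, deviation gives −$4993 → loss $4993.
$23041: same outcome either way → loss $0.
Maximum loss: $14864.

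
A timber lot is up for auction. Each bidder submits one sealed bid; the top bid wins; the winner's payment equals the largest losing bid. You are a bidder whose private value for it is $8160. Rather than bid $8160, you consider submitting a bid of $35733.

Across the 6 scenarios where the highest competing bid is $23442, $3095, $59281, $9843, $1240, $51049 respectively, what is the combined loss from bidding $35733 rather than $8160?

The deviation costs you only when the competing bid falls strictly between $8160 and $35733; elsewhere both bids give the same outcome.
$23442: truthful payoff $0, deviation payoff −$15282 → loss $15282.
$3095: outcomes coincide → loss $0.
$59281: outcomes coincide → loss $0.
$9843: truthful payoff $0, deviation payoff −$1683 → loss $1683.
$1240: outcomes coincide → loss $0.
$51049: outcomes coincide → loss $0.
Total loss = $15282 + $1683 = $16965.
Truthful bidding weakly dominates here: raising your bid can only win items priced above your value, and lowering it can only forfeit items priced below.

$16965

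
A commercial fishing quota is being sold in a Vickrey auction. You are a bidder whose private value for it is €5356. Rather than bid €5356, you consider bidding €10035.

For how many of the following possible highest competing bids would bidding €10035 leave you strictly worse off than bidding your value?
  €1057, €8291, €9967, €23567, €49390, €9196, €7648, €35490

4

The deviation hurts exactly when the highest competing bid lies strictly between €5356 and €10035 — overbidding then wins at a price above your value.
€1057: below both → same outcome either way.
€8291: inside the interval → strictly worse (loss €2935).
€9967: inside the interval → strictly worse (loss €4611).
€23567: above both → same outcome either way.
€49390: above both → same outcome either way.
€9196: inside the interval → strictly worse (loss €3840).
€7648: inside the interval → strictly worse (loss €2292).
€35490: above both → same outcome either way.
Count: 4.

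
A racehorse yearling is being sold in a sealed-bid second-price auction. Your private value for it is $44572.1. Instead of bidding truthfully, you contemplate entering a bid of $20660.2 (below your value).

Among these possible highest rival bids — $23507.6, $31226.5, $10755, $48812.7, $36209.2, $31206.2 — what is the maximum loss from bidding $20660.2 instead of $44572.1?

$23507.6: truthful gives $21064.5, deviation gives $0 → loss $21064.5.
$31226.5: truthful gives $13345.6, deviation gives $0 → loss $13345.6.
$10755: same outcome either way → loss $0.
$48812.7: same outcome either way → loss $0.
$36209.2: truthful gives $8362.9, deviation gives $0 → loss $8362.9.
$31206.2: truthful gives $13365.9, deviation gives $0 → loss $13365.9.
Maximum loss: $21064.5.

$21064.5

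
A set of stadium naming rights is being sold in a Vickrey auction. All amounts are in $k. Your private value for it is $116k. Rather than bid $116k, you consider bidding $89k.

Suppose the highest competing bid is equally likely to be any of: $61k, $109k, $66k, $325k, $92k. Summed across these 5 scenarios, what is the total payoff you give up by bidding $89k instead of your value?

$31k

The deviation costs you only when the competing bid falls strictly between $89k and $116k; elsewhere both bids give the same outcome.
$61k: outcomes coincide → loss $0k.
$109k: truthful payoff $7k, deviation payoff $0k → loss $7k.
$66k: outcomes coincide → loss $0k.
$325k: outcomes coincide → loss $0k.
$92k: truthful payoff $24k, deviation payoff $0k → loss $24k.
Total loss = $7k + $24k = $31k.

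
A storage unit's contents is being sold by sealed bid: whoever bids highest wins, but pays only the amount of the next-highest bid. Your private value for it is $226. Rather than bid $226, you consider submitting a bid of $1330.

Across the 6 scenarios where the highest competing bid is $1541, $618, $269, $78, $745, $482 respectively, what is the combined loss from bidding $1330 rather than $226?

The deviation costs you only when the competing bid falls strictly between $226 and $1330; elsewhere both bids give the same outcome.
$1541: outcomes coincide → loss $0.
$618: truthful payoff $0, deviation payoff −$392 → loss $392.
$269: truthful payoff $0, deviation payoff −$43 → loss $43.
$78: outcomes coincide → loss $0.
$745: truthful payoff $0, deviation payoff −$519 → loss $519.
$482: truthful payoff $0, deviation payoff −$256 → loss $256.
Total loss = $392 + $43 + $519 + $256 = $1210.
In a second-price auction your bid sets only whether you win, not what you pay, so bidding your true value is weakly dominant.

$1210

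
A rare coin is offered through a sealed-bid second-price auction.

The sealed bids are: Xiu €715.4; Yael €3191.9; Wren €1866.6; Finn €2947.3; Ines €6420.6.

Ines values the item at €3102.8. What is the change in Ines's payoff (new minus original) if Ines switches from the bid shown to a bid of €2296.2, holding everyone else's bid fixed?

The highest bid among the other bidders is €3191.9; Ines's bid doesn't change that.
Original bid €6420.6: Ines is highest, pays the top rival bid €3191.9; payoff €3102.8 − €3191.9 = −€89.1.
Alternative bid €2296.2: Ines is not highest (top rival bid is €3191.9); payoff €0.
Change in payoff = €0 − (−€89.1) = €89.1.

€89.1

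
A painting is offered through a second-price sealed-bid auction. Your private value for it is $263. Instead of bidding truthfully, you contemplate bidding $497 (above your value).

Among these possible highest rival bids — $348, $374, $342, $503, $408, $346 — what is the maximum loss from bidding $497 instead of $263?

$145

$348: truthful gives $0, deviation gives −$85 → loss $85.
$374: truthful gives $0, deviation gives −$111 → loss $111.
$342: truthful gives $0, deviation gives −$79 → loss $79.
$503: same outcome either way → loss $0.
$408: truthful gives $0, deviation gives −$145 → loss $145.
$346: truthful gives $0, deviation gives −$83 → loss $83.
Maximum loss: $145.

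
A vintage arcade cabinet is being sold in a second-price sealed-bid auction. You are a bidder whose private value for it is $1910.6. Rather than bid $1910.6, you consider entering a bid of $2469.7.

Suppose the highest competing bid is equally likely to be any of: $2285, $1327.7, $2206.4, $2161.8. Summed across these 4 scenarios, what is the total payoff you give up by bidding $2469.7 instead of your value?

$921.4

The deviation costs you only when the competing bid falls strictly between $1910.6 and $2469.7; elsewhere both bids give the same outcome.
$2285: truthful payoff $0, deviation payoff −$374.4 → loss $374.4.
$1327.7: outcomes coincide → loss $0.
$2206.4: truthful payoff $0, deviation payoff −$295.8 → loss $295.8.
$2161.8: truthful payoff $0, deviation payoff −$251.2 → loss $251.2.
Total loss = $374.4 + $295.8 + $251.2 = $921.4.
In a second-price auction your bid sets only whether you win, not what you pay, so bidding your true value is weakly dominant.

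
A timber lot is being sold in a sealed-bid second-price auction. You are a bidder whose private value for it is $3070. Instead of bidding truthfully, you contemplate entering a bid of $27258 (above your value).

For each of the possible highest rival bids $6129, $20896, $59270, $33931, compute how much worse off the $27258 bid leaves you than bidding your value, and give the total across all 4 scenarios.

The deviation costs you only when the competing bid falls strictly between $3070 and $27258; elsewhere both bids give the same outcome.
$6129: truthful payoff $0, deviation payoff −$3059 → loss $3059.
$20896: truthful payoff $0, deviation payoff −$17826 → loss $17826.
$59270: outcomes coincide → loss $0.
$33931: outcomes coincide → loss $0.
Total loss = $3059 + $17826 = $20885.
In a second-price auction your bid sets only whether you win, not what you pay, so bidding your true value is weakly dominant.

$20885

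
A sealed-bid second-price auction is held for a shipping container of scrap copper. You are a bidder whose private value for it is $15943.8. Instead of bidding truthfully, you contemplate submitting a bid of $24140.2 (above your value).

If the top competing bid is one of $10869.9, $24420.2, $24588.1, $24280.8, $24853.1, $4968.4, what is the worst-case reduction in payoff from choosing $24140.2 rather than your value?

$0

$10869.9: same outcome either way → loss $0.
$24420.2: same outcome either way → loss $0.
$24588.1: same outcome either way → loss $0.
$24280.8: same outcome either way → loss $0.
$24853.1: same outcome either way → loss $0.
$4968.4: same outcome either way → loss $0.
Maximum loss: $0.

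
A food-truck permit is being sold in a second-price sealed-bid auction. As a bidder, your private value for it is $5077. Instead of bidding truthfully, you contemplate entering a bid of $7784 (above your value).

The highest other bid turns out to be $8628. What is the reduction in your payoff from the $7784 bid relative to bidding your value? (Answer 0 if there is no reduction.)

Bidding your value $5077: you lose (since $5077 < $8628). Payoff $0.
Bidding $7784: you lose. Payoff $0.
Difference = $0 − $0 = $0; both bids lead to the same outcome because the competing bid is above both your value and your alternative bid.
Truthful bidding weakly dominates here: raising your bid can only win items priced above your value, and lowering it can only forfeit items priced below.

$0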